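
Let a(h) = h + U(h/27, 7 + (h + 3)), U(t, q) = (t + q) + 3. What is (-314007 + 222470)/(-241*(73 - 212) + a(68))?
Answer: -2471499/908564 ≈ -2.7202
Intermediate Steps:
U(t, q) = 3 + q + t (U(t, q) = (q + t) + 3 = 3 + q + t)
a(h) = 13 + 55*h/27 (a(h) = h + (3 + (7 + (h + 3)) + h/27) = h + (3 + (7 + (3 + h)) + h*(1/27)) = h + (3 + (10 + h) + h/27) = h + (13 + 28*h/27) = 13 + 55*h/27)
(-314007 + 222470)/(-241*(73 - 212) + a(68)) = (-314007 + 222470)/(-241*(73 - 212) + (13 + (55/27)*68)) = -91537/(-241*(-139) + (13 + 3740/27)) = -91537/(33499 + 4091/27) = -91537/908564/27 = -91537*27/908564 = -2471499/908564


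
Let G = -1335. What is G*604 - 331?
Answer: -806671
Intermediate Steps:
G*604 - 331 = -1335*604 - 331 = -806340 - 331 = -806671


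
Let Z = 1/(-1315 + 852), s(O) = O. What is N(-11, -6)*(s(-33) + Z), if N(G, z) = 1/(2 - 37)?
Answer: 3056/3241 ≈ 0.94292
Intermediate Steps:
N(G, z) = -1/35 (N(G, z) = 1/(-35) = -1/35)
Z = -1/463 (Z = 1/(-463) = -1/463 ≈ -0.0021598)
N(-11, -6)*(s(-33) + Z) = -(-33 - 1/463)/35 = -1/35*(-15280/463) = 3056/3241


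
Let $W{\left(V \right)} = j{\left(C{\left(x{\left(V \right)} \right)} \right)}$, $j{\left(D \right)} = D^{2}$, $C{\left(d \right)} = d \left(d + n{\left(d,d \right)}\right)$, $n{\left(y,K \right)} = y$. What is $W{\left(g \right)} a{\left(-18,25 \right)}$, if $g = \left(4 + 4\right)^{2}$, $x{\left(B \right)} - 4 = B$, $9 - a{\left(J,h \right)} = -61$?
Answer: $5986785280$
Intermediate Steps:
$a{\left(J,h \right)} = 70$ ($a{\left(J,h \right)} = 9 - -61 = 9 + 61 = 70$)
$x{\left(B \right)} = 4 + B$
$g = 64$ ($g = 8^{2} = 64$)
$C{\left(d \right)} = 2 d^{2}$ ($C{\left(d \right)} = d \left(d + d\right) = d 2 d = 2 d^{2}$)
$W{\left(V \right)} = 4 \left(4 + V\right)^{4}$ ($W{\left(V \right)} = \left(2 \left(4 + V\right)^{2}\right)^{2} = 4 \left(4 + V\right)^{4}$)
$W{\left(g \right)} a{\left(-18,25 \right)} = 4 \left(4 + 64\right)^{4} \cdot 70 = 4 \cdot 68^{4} \cdot 70 = 4 \cdot 21381376 \cdot 70 = 85525504 \cdot 70 = 5986785280$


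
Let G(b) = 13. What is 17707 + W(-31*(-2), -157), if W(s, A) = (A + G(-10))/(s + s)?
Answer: 548881/31 ≈ 17706.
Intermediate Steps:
W(s, A) = (13 + A)/(2*s) (W(s, A) = (A + 13)/(s + s) = (13 + A)/((2*s)) = (13 + A)*(1/(2*s)) = (13 + A)/(2*s))
17707 + W(-31*(-2), -157) = 17707 + (13 - 157)/(2*((-31*(-2)))) = 17707 + (½)*(-144)/62 = 17707 + (½)*(1/62)*(-144) = 17707 - 36/31 = 548881/31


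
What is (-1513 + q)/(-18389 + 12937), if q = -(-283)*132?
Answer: -35843/5452 ≈ -6.5743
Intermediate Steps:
q = 37356 (q = -283*(-132) = 37356)
(-1513 + q)/(-18389 + 12937) = (-1513 + 37356)/(-18389 + 12937) = 35843/(-5452) = 35843*(-1/5452) = -35843/5452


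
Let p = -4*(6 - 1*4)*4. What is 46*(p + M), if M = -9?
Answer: -1886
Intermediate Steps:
p = -32 (p = -4*(6 - 4)*4 = -4*2*4 = -8*4 = -32)
46*(p + M) = 46*(-32 - 9) = 46*(-41) = -1886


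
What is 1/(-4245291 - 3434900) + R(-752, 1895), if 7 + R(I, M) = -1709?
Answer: -13179207757/7680191 ≈ -1716.0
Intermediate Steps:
R(I, M) = -1716 (R(I, M) = -7 - 1709 = -1716)
1/(-4245291 - 3434900) + R(-752, 1895) = 1/(-4245291 - 3434900) - 1716 = 1/(-7680191) - 1716 = -1/7680191 - 1716 = -13179207757/7680191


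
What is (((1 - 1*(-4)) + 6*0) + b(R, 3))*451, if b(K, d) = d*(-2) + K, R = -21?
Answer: -9922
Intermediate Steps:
b(K, d) = K - 2*d (b(K, d) = -2*d + K = K - 2*d)
(((1 - 1*(-4)) + 6*0) + b(R, 3))*451 = (((1 - 1*(-4)) + 6*0) + (-21 - 2*3))*451 = (((1 + 4) + 0) + (-21 - 6))*451 = ((5 + 0) - 27)*451 = (5 - 27)*451 = -22*451 = -9922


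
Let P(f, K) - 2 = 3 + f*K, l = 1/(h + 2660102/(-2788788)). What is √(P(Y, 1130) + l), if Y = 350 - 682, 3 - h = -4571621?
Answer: I*√15244829675062481054896011551705/6374643745805 ≈ 612.5*I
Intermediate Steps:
h = 4571624 (h = 3 - 1*(-4571621) = 3 + 4571621 = 4571624)
l = 1394394/6374643745805 (l = 1/(4571624 + 2660102/(-2788788)) = 1/(4571624 + 2660102*(-1/2788788)) = 1/(4571624 - 1330051/1394394) = 1/(6374643745805/1394394) = 1394394/6374643745805 ≈ 2.1874e-7)
Y = -332
P(f, K) = 5 + K*f (P(f, K) = 2 + (3 + f*K) = 2 + (3 + K*f) = 5 + K*f)
√(P(Y, 1130) + l) = √((5 + 1130*(-332)) + 1394394/6374643745805) = √((5 - 375160) + 1394394/6374643745805) = √(-375155 + 1394394/6374643745805) = √(-2391479474456080381/6374643745805) = I*√15244829675062481054896011551705/6374643745805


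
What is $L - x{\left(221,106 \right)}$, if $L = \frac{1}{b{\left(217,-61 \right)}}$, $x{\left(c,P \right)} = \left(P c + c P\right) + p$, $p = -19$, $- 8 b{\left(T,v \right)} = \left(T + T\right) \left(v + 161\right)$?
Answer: $- \frac{254069026}{5425} \approx -46833.0$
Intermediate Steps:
$b{\left(T,v \right)} = - \frac{T \left(161 + v\right)}{4}$ ($b{\left(T,v \right)} = - \frac{\left(T + T\right) \left(v + 161\right)}{8} = - \frac{2 T \left(161 + v\right)}{8} = - \frac{T \left(161 + v\right)}{4}$)
$x{\left(c,P \right)} = -19 + 2 P c$ ($x{\left(c,P \right)} = \left(P c + c P\right) - 19 = \left(P c + P c\right) - 19 = 2 P c - 19 = -19 + 2 P c$)
$L = - \frac{1}{5425}$ ($L = \frac{1}{\left(- \frac{1}{4}\right) 217 \left(161 - 61\right)} = \frac{1}{\left(- \frac{1}{4}\right) 217 \cdot 100} = \frac{1}{-5425} = - \frac{1}{5425} \approx -0.00018433$)
$L - x{\left(221,106 \right)} = - \frac{1}{5425} - \left(-19 + 2 \cdot 106 \cdot 221\right) = - \frac{1}{5425} - \left(-19 + 46852\right) = - \frac{1}{5425} - 46833 = - \frac{254069026}{5425}$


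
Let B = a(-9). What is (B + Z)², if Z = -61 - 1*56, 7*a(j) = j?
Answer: 685584/49 ≈ 13992.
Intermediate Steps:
a(j) = j/7
B = -9/7 (B = (⅐)*(-9) = -9/7 ≈ -1.2857)
Z = -117 (Z = -61 - 56 = -117)
(B + Z)² = (-9/7 - 117)² = (-828/7)² = 685584/49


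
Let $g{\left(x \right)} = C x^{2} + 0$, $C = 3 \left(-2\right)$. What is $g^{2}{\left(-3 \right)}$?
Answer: $2916$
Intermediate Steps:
$C = -6$
$g{\left(x \right)} = - 6 x^{2}$ ($g{\left(x \right)} = - 6 x^{2} + 0 = - 6 x^{2}$)
$g^{2}{\left(-3 \right)} = \left(- 6 \left(-3\right)^{2}\right)^{2} = \left(\left(-6\right) 9\right)^{2} = \left(-54\right)^{2} = 2916$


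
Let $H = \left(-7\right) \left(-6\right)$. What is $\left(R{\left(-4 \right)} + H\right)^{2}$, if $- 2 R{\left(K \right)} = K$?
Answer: $1936$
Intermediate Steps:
$H = 42$
$R{\left(K \right)} = - \frac{K}{2}$
$\left(R{\left(-4 \right)} + H\right)^{2} = \left(\left(- \frac{1}{2}\right) \left(-4\right) + 42\right)^{2} = \left(2 + 42\right)^{2} = 44^{2} = 1936$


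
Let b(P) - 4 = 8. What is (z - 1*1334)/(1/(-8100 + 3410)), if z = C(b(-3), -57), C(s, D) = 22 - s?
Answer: 6209560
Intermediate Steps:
b(P) = 12 (b(P) = 4 + 8 = 12)
z = 10 (z = 22 - 1*12 = 22 - 12 = 10)
(z - 1*1334)/(1/(-8100 + 3410)) = (10 - 1*1334)/(1/(-8100 + 3410)) = (10 - 1334)/(1/(-4690)) = -1324/(-1/4690) = -1324*(-4690) = 6209560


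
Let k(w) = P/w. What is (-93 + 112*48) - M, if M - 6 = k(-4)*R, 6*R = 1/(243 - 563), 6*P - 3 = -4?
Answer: 243164161/46080 ≈ 5277.0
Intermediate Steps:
P = -1/6 (P = 1/2 + (1/6)*(-4) = 1/2 - 2/3 = -1/6 ≈ -0.16667)
k(w) = -1/(6*w)
R = -1/1920 (R = 1/(6*(243 - 563)) = (1/6)/(-320) = (1/6)*(-1/320) = -1/1920 ≈ -0.00052083)
M = 276479/46080 (M = 6 - 1/6/(-4)*(-1/1920) = 6 - 1/6*(-1/4)*(-1/1920) = 6 + (1/24)*(-1/1920) = 6 - 1/46080 = 276479/46080 ≈ 6.0000)
(-93 + 112*48) - M = (-93 + 112*48) - 1*276479/46080 = (-93 + 5376) - 276479/46080 = 5283 - 276479/46080 = 243164161/46080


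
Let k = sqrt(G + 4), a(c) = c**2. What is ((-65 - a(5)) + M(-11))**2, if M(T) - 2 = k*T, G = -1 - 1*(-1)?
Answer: 12100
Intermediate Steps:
G = 0 (G = -1 + 1 = 0)
k = 2 (k = sqrt(0 + 4) = sqrt(4) = 2)
M(T) = 2 + 2*T
((-65 - a(5)) + M(-11))**2 = ((-65 - 1*5**2) + (2 + 2*(-11)))**2 = ((-65 - 1*25) + (2 - 22))**2 = ((-65 - 25) - 20)**2 = (-90 - 20)**2 = (-110)**2 = 12100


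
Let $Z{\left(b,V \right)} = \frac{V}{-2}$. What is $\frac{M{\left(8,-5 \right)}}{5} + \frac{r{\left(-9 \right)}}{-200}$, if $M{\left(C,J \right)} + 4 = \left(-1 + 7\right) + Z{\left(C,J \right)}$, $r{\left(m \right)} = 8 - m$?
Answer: $\frac{163}{200} \approx 0.815$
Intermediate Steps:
$Z{\left(b,V \right)} = - \frac{V}{2}$ ($Z{\left(b,V \right)} = V \left(- \frac{1}{2}\right) = - \frac{V}{2}$)
$M{\left(C,J \right)} = 2 - \frac{J}{2}$ ($M{\left(C,J \right)} = -4 - \left(-6 + \frac{J}{2}\right) = 2 - \frac{J}{2}$)
$\frac{M{\left(8,-5 \right)}}{5} + \frac{r{\left(-9 \right)}}{-200} = \frac{2 - - \frac{5}{2}}{5} + \frac{8 - -9}{-200} = \left(2 + \frac{5}{2}\right) \frac{1}{5} + \left(8 + 9\right) \left(- \frac{1}{200}\right) = \frac{9}{2} \cdot \frac{1}{5} + 17 \left(- \frac{1}{200}\right) = \frac{9}{10} - \frac{17}{200} = \frac{163}{200}$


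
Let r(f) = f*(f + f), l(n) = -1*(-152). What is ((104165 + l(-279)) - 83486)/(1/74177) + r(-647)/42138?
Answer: 32555420740612/21069 ≈ 1.5452e+9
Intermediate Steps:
l(n) = 152
r(f) = 2*f² (r(f) = f*(2*f) = 2*f²)
((104165 + l(-279)) - 83486)/(1/74177) + r(-647)/42138 = ((104165 + 152) - 83486)/(1/74177) + (2*(-647)²)/42138 = (104317 - 83486)/(1/74177) + (2*418609)*(1/42138) = 20831*74177 + 837218*(1/42138) = 1545181087 + 418609/21069 = 32555420740612/21069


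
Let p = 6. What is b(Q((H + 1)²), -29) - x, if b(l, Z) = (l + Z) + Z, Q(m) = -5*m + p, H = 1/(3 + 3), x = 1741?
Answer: -64793/36 ≈ -1799.8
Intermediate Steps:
H = ⅙ (H = 1/6 = ⅙ ≈ 0.16667)
Q(m) = 6 - 5*m (Q(m) = -5*m + 6 = 6 - 5*m)
b(l, Z) = l + 2*Z (b(l, Z) = (Z + l) + Z = l + 2*Z)
b(Q((H + 1)²), -29) - x = ((6 - 5*(⅙ + 1)²) + 2*(-29)) - 1*1741 = ((6 - 5*(7/6)²) - 58) - 1741 = ((6 - 5*49/36) - 58) - 1741 = ((6 - 245/36) - 58) - 1741 = (-29/36 - 58) - 1741 = -2117/36 - 1741 = -64793/36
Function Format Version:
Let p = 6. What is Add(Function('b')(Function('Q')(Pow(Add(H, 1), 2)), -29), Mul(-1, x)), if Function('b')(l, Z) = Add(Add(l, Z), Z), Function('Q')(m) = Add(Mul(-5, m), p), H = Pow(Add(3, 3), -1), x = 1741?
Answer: Rational(-64793, 36) ≈ -1799.8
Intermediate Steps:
H = Rational(1, 6) (H = Pow(6, -1) = Rational(1, 6) ≈ 0.16667)
Function('Q')(m) = Add(6, Mul(-5, m)) (Function('Q')(m) = Add(Mul(-5, m), 6) = Add(6, Mul(-5, m)))
Function('b')(l, Z) = Add(l, Mul(2, Z)) (Function('b')(l, Z) = Add(Add(Z, l), Z) = Add(l, Mul(2, Z)))
Add(Function('b')(Function('Q')(Pow(Add(H, 1), 2)), -29), Mul(-1, x)) = Add(Add(Add(6, Mul(-5, Pow(Add(Rational(1, 6), 1), 2))), Mul(2, -29)), Mul(-1, 1741)) = Add(Add(Add(6, Mul(-5, Pow(Rational(7, 6), 2))), -58), -1741) = Add(Add(Add(6, Mul(-5, Rational(49, 36))), -58), -1741) = Add(Add(Add(6, Rational(-245, 36)), -58), -1741) = Add(Add(Rational(-29, 36), -58), -1741) = Add(Rational(-2117, 36), -1741) = Rational(-64793, 36)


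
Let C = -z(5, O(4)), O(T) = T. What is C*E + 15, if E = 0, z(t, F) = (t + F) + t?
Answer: 15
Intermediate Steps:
z(t, F) = F + 2*t (z(t, F) = (F + t) + t = F + 2*t)
C = -14 (C = -(4 + 2*5) = -(4 + 10) = -1*14 = -14)
C*E + 15 = -14*0 + 15 = 0 + 15 = 15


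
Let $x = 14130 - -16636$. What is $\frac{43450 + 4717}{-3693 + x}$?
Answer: $\frac{48167}{27073} \approx 1.7792$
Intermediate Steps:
$x = 30766$ ($x = 14130 + 16636 = 30766$)
$\frac{43450 + 4717}{-3693 + x} = \frac{43450 + 4717}{-3693 + 30766} = \frac{48167}{27073}$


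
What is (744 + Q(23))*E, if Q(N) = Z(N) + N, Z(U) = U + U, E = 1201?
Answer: 976413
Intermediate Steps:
Z(U) = 2*U
Q(N) = 3*N (Q(N) = 2*N + N = 3*N)
(744 + Q(23))*E = (744 + 3*23)*1201 = (744 + 69)*1201 = 813*1201 = 976413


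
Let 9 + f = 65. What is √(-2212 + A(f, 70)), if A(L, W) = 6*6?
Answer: 8*I*√34 ≈ 46.648*I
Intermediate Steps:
f = 56 (f = -9 + 65 = 56)
A(L, W) = 36
√(-2212 + A(f, 70)) = √(-2212 + 36) = √(-2176) = 8*I*√34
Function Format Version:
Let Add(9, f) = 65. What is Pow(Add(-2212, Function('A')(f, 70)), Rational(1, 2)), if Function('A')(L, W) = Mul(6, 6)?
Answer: Mul(8, I, Pow(34, Rational(1, 2))) ≈ Mul(46.648, I)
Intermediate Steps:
f = 56 (f = Add(-9, 65) = 56)
Function('A')(L, W) = 36
Pow(Add(-2212, Function('A')(f, 70)), Rational(1, 2)) = Pow(Add(-2212, 36), Rational(1, 2)) = Pow(-2176, Rational(1, 2)) = Mul(8, I, Pow(34, Rational(1, 2)))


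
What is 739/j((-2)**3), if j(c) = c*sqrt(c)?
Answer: 739*I*sqrt(2)/32 ≈ 32.659*I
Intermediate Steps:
j(c) = c**(3/2)
739/j((-2)**3) = 739/(((-2)**3)**(3/2)) = 739/((-8)**(3/2)) = 739/((-16*I*sqrt(2))) = 739*(I*sqrt(2)/32) = 739*I*sqrt(2)/32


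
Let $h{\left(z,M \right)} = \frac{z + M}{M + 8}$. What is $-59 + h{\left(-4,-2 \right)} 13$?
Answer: $-72$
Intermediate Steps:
$h{\left(z,M \right)} = \frac{M + z}{8 + M}$
$-59 + h{\left(-4,-2 \right)} 13 = -59 + \frac{-2 - 4}{8 - 2} \cdot 13 = -59 + \frac{1}{6} \left(-6\right) 13 = -59 - 13 = -72$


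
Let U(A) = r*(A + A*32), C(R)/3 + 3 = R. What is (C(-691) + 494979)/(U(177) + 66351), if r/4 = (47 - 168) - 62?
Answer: -164299/1403087 ≈ -0.11710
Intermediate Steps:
C(R) = -9 + 3*R
r = -732 (r = 4*((47 - 168) - 62) = 4*(-121 - 62) = 4*(-183) = -732)
U(A) = -24156*A (U(A) = -732*(A + A*32) = -732*(A + 32*A) = -24156*A)
(C(-691) + 494979)/(U(177) + 66351) = ((-9 + 3*(-691)) + 494979)/(-24156*177 + 66351) = ((-9 - 2073) + 494979)/(-4275612 + 66351) = (-2082 + 494979)/(-4209261) = 492897*(-1/4209261) = -164299/1403087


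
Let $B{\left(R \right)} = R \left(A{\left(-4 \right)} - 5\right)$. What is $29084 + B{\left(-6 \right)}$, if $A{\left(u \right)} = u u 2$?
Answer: $28922$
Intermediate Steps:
$A{\left(u \right)} = 2 u^{2}$ ($A{\left(u \right)} = u^{2} \cdot 2 = 2 u^{2}$)
$B{\left(R \right)} = 27 R$ ($B{\left(R \right)} = R \left(2 \left(-4\right)^{2} - 5\right) = R \left(2 \cdot 16 - 5\right) = R \left(32 - 5\right) = R 27 = 27 R$)
$29084 + B{\left(-6 \right)} = 29084 + 27 \left(-6\right) = 29084 - 162 = 28922$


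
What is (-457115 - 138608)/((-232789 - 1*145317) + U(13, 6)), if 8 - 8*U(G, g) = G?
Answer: 4765784/3024853 ≈ 1.5755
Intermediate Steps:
U(G, g) = 1 - G/8
(-457115 - 138608)/((-232789 - 1*145317) + U(13, 6)) = (-457115 - 138608)/((-232789 - 1*145317) + (1 - 1/8*13)) = -595723/((-232789 - 145317) + (1 - 13/8)) = -595723/(-378106 - 5/8) = -595723/(-3024853/8) = -595723*(-8/3024853) = 4765784/3024853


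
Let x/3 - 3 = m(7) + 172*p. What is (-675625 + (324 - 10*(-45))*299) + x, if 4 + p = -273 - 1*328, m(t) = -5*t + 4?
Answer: -756463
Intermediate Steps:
m(t) = 4 - 5*t
p = -605 (p = -4 + (-273 - 1*328) = -4 + (-273 - 328) = -4 - 601 = -605)
x = -312264 (x = 9 + 3*((4 - 5*7) + 172*(-605)) = 9 + 3*((4 - 35) - 104060) = 9 + 3*(-31 - 104060) = 9 + 3*(-104091) = 9 - 312273 = -312264)
(-675625 + (324 - 10*(-45))*299) + x = (-675625 + (324 - 10*(-45))*299) - 312264 = (-675625 + (324 + 450)*299) - 312264 = (-675625 + 774*299) - 312264 = (-675625 + 231426) - 312264 = -444199 - 312264 = -756463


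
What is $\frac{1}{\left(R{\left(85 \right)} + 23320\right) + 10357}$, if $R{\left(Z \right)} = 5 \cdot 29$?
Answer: $\frac{1}{33822} \approx 2.9567 \cdot 10^{-5}$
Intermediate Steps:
$R{\left(Z \right)} = 145$
$\frac{1}{\left(R{\left(85 \right)} + 23320\right) + 10357} = \frac{1}{\left(145 + 23320\right) + 10357} = \frac{1}{23465 + 10357} = \frac{1}{33822}$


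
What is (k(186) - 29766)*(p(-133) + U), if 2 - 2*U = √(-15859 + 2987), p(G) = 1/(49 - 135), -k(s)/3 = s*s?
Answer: -5676045/43 + 133554*I*√3218 ≈ -1.32e+5 + 7.5762e+6*I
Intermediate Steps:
k(s) = -3*s² (k(s) = -3*s*s = -3*s²)
p(G) = -1/86 (p(G) = 1/(-86) = -1/86)
U = 1 - I*√3218 (U = 1 - √(-15859 + 2987)/2 = 1 - I*√3218 ≈ 1.0 - 56.727*I)
(k(186) - 29766)*(p(-133) + U) = (-3*186² - 29766)*(-1/86 + (1 - I*√3218)) = (-3*34596 - 29766)*(85/86 - I*√3218) = (-103788 - 29766)*(85/86 - I*√3218) = -133554*(85/86 - I*√3218) = -5676045/43 + 133554*I*√3218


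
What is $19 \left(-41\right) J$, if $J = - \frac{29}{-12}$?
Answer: $- \frac{22591}{12} \approx -1882.6$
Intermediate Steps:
$J = \frac{29}{12}$ ($J = \left(-29\right) \left(- \frac{1}{12}\right) = \frac{29}{12} \approx 2.4167$)
$19 \left(-41\right) J = 19 \left(-41\right) \frac{29}{12} = \left(-779\right) \frac{29}{12} = - \frac{22591}{12}$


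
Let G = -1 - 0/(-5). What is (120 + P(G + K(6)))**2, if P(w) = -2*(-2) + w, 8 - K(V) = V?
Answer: 15625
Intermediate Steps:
K(V) = 8 - V
G = -1 (G = -1 - 0*(-1)/5 = -1 - 1*0 = -1 + 0 = -1)
P(w) = 4 + w
(120 + P(G + K(6)))**2 = (120 + (4 + (-1 + (8 - 1*6))))**2 = (120 + (4 + (-1 + (8 - 6))))**2 = (120 + (4 + (-1 + 2)))**2 = (120 + (4 + 1))**2 = (120 + 5)**2 = 125**2 = 15625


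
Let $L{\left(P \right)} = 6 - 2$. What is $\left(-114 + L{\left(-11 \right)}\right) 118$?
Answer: $-12980$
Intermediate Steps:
$L{\left(P \right)} = 4$
$\left(-114 + L{\left(-11 \right)}\right) 118 = \left(-114 + 4\right) 118 = \left(-110\right) 118 = -12980$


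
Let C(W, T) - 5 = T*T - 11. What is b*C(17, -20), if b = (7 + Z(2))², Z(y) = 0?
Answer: 19306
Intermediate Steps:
C(W, T) = -6 + T² (C(W, T) = 5 + (T*T - 11) = 5 + (T² - 11) = 5 + (-11 + T²) = -6 + T²)
b = 49 (b = (7 + 0)² = 7² = 49)
b*C(17, -20) = 49*(-6 + (-20)²) = 49*(-6 + 400) = 49*394 = 19306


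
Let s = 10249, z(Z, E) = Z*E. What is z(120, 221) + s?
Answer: 36769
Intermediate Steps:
z(Z, E) = E*Z
z(120, 221) + s = 221*120 + 10249 = 26520 + 10249 = 36769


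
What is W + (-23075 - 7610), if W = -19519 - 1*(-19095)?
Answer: -31109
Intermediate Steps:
W = -424 (W = -19519 + 19095 = -424)
W + (-23075 - 7610) = -424 + (-23075 - 7610) = -424 - 30685 = -31109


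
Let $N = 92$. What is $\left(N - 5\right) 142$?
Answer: $12354$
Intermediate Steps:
$\left(N - 5\right) 142 = \left(92 - 5\right) 142 = 87 \cdot 142 = 12354$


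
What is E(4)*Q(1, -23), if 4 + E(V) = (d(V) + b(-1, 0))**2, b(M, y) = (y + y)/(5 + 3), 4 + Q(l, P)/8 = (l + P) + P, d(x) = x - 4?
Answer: 1568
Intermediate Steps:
d(x) = -4 + x
Q(l, P) = -32 + 8*l + 16*P (Q(l, P) = -32 + 8*((l + P) + P) = -32 + 8*((P + l) + P) = -32 + 8*(l + 2*P) = -32 + (8*l + 16*P) = -32 + 8*l + 16*P)
b(M, y) = y/4 (b(M, y) = (2*y)/8 = (2*y)*(1/8) = y/4)
E(V) = -4 + (-4 + V)**2 (E(V) = -4 + ((-4 + V) + (1/4)*0)**2 = -4 + ((-4 + V) + 0)**2 = -4 + (-4 + V)**2)
E(4)*Q(1, -23) = (-4 + (-4 + 4)**2)*(-32 + 8*1 + 16*(-23)) = (-4 + 0**2)*(-32 + 8 - 368) = (-4 + 0)*(-392) = -4*(-392) = 1568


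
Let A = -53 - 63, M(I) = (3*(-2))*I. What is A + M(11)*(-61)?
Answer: 3910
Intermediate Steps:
M(I) = -6*I
A = -116
A + M(11)*(-61) = -116 - 6*11*(-61) = -116 - 66*(-61) = -116 + 4026 = 3910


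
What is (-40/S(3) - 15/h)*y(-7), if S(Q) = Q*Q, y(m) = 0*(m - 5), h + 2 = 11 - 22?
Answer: 0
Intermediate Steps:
h = -13 (h = -2 + (11 - 22) = -2 - 11 = -13)
y(m) = 0 (y(m) = 0*(-5 + m) = 0)
S(Q) = Q**2
(-40/S(3) - 15/h)*y(-7) = (-40/(3**2) - 15/(-13))*0 = (-40/9 - 15*(-1/13))*0 = (-40*1/9 + 15/13)*0 = (-40/9 + 15/13)*0 = -385/117*0 = 0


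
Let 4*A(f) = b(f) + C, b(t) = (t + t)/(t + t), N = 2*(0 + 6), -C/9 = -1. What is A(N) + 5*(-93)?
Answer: -925/2 ≈ -462.50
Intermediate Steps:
C = 9 (C = -9*(-1) = 9)
N = 12 (N = 2*6 = 12)
b(t) = 1 (b(t) = (2*t)/((2*t)) = (2*t)*(1/(2*t)) = 1)
A(f) = 5/2 (A(f) = (1 + 9)/4 = (1/4)*10 = 5/2)
A(N) + 5*(-93) = 5/2 + 5*(-93) = 5/2 - 465 = -925/2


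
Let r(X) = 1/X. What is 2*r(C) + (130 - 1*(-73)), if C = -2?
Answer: 202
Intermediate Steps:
2*r(C) + (130 - 1*(-73)) = 2/(-2) + (130 - 1*(-73)) = 2*(-½) + (130 + 73) = -1 + 203 = 202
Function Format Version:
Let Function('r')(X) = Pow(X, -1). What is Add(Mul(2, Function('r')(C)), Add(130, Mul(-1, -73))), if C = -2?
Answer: 202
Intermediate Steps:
Add(Mul(2, Function('r')(C)), Add(130, Mul(-1, -73))) = Add(Mul(2, Pow(-2, -1)), Add(130, Mul(-1, -73))) = Add(Mul(2, Rational(-1, 2)), Add(130, 73)) = Add(-1, 203) = 202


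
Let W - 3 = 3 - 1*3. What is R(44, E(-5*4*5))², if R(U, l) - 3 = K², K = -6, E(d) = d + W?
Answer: 1521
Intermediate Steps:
W = 3 (W = 3 + (3 - 1*3) = 3 + (3 - 3) = 3 + 0 = 3)
E(d) = 3 + d (E(d) = d + 3 = 3 + d)
R(U, l) = 39 (R(U, l) = 3 + (-6)² = 3 + 36 = 39)
R(44, E(-5*4*5))² = 39² = 1521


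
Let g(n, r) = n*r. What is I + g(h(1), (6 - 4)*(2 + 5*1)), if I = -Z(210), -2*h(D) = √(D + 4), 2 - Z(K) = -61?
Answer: -63 - 7*√5 ≈ -78.652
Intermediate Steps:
Z(K) = 63 (Z(K) = 2 - 1*(-61) = 2 + 61 = 63)
h(D) = -√(4 + D)/2 (h(D) = -√(D + 4)/2 = -√(4 + D)/2)
I = -63 (I = -1*63 = -63)
I + g(h(1), (6 - 4)*(2 + 5*1)) = -63 + (-√(4 + 1)/2)*((6 - 4)*(2 + 5*1)) = -63 + (-√5/2)*(2*(2 + 5)) = -63 + (-√5/2)*(2*7) = -63 - √5/2*14 = -63 - 7*√5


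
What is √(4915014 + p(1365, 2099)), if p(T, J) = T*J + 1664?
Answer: √7781813 ≈ 2789.6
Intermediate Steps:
p(T, J) = 1664 + J*T (p(T, J) = J*T + 1664 = 1664 + J*T)
√(4915014 + p(1365, 2099)) = √(4915014 + (1664 + 2099*1365)) = √(4915014 + (1664 + 2865135)) = √(4915014 + 2866799) = √7781813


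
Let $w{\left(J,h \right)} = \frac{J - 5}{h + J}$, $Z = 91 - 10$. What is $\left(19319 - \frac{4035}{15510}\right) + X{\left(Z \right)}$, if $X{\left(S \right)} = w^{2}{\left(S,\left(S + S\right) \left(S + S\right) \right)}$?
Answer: $\frac{13843187229593009}{716567816250} \approx 19319.0$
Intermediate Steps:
$Z = 81$
$w{\left(J,h \right)} = \frac{-5 + J}{J + h}$
$X{\left(S \right)} = \frac{\left(-5 + S\right)^{2}}{\left(S + 4 S^{2}\right)^{2}}$ ($X{\left(S \right)} = \left(\frac{-5 + S}{S + \left(S + S\right) \left(S + S\right)}\right)^{2} = \left(\frac{-5 + S}{S + 2 S 2 S}\right)^{2} = \left(\frac{-5 + S}{S + 4 S^{2}}\right)^{2} = \frac{\left(-5 + S\right)^{2}}{\left(S + 4 S^{2}\right)^{2}}$)
$\left(19319 - \frac{4035}{15510}\right) + X{\left(Z \right)} = \left(19319 - \frac{4035}{15510}\right) + \frac{\left(-5 + 81\right)^{2}}{6561 \left(1 + 4 \cdot 81\right)^{2}} = \left(19319 - \frac{269}{1034}\right) + \frac{76^{2}}{6561 \left(1 + 324\right)^{2}} = \left(19319 - \frac{269}{1034}\right) + \frac{1}{6561} \cdot \frac{1}{105625} \cdot 5776 = \frac{19975577}{1034} + \frac{1}{6561} \cdot \frac{1}{105625} \cdot 5776 = \frac{19975577}{1034} + \frac{5776}{693005625} = \frac{13843187229593009}{716567816250}$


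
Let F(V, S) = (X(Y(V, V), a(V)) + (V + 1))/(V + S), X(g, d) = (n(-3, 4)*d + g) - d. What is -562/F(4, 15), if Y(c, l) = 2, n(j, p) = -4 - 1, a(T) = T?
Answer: 10678/17 ≈ 628.12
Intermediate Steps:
n(j, p) = -5
X(g, d) = g - 6*d (X(g, d) = (-5*d + g) - d = (g - 5*d) - d = g - 6*d)
F(V, S) = (3 - 5*V)/(S + V) (F(V, S) = ((2 - 6*V) + (V + 1))/(V + S) = ((2 - 6*V) + (1 + V))/(S + V) = (3 - 5*V)/(S + V))
-562/F(4, 15) = -562*(15 + 4)/(3 - 5*4) = -562*19/(3 - 20) = -562/((1/19)*(-17)) = -562/(-17/19) = -562*(-19/17) = 10678/17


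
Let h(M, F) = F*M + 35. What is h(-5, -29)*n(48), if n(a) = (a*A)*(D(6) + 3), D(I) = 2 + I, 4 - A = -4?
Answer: 760320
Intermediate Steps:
A = 8 (A = 4 - 1*(-4) = 4 + 4 = 8)
h(M, F) = 35 + F*M
n(a) = 88*a (n(a) = (a*8)*((2 + 6) + 3) = (8*a)*(8 + 3) = (8*a)*11 = 88*a)
h(-5, -29)*n(48) = (35 - 29*(-5))*(88*48) = (35 + 145)*4224 = 180*4224 = 760320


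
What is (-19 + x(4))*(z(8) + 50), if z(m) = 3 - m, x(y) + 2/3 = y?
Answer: -705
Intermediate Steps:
x(y) = -⅔ + y
(-19 + x(4))*(z(8) + 50) = (-19 + (-⅔ + 4))*((3 - 1*8) + 50) = (-19 + 10/3)*((3 - 8) + 50) = -47*(-5 + 50)/3 = -47/3*45 = -705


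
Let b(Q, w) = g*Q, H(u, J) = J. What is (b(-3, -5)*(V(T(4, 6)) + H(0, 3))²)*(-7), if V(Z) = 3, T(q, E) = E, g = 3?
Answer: 2268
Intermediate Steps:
b(Q, w) = 3*Q
(b(-3, -5)*(V(T(4, 6)) + H(0, 3))²)*(-7) = ((3*(-3))*(3 + 3)²)*(-7) = -9*6²*(-7) = -9*36*(-7) = -324*(-7) = 2268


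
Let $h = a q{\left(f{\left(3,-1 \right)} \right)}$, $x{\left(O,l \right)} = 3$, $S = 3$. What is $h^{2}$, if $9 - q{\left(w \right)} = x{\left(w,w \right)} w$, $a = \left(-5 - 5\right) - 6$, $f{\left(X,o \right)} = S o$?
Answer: $82944$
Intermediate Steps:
$f{\left(X,o \right)} = 3 o$
$a = -16$ ($a = \left(-5 - 5\right) - 6 = -10 - 6 = -16$)
$q{\left(w \right)} = 9 - 3 w$
$h = -288$ ($h = - 16 \left(9 - 3 \cdot 3 \left(-1\right)\right) = - 16 \left(9 - -9\right) = - 16 \left(9 + 9\right) = \left(-16\right) 18 = -288$)
$h^{2} = \left(-288\right)^{2} = 82944$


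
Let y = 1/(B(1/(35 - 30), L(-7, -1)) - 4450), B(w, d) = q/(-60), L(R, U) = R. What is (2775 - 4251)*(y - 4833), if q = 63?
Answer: 635032045188/89021 ≈ 7.1335e+6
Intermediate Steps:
B(w, d) = -21/20 (B(w, d) = 63/(-60) = 63*(-1/60) = -21/20)
y = -20/89021 (y = 1/(-21/20 - 4450) = 1/(-89021/20) = -20/89021 ≈ -0.00022467)
(2775 - 4251)*(y - 4833) = (2775 - 4251)*(-20/89021 - 4833) = -1476*(-430238513/89021) = 635032045188/89021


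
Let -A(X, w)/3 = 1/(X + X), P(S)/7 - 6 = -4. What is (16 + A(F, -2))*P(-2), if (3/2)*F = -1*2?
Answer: 959/4 ≈ 239.75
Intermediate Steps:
P(S) = 14 (P(S) = 42 + 7*(-4) = 42 - 28 = 14)
F = -4/3 (F = 2*(-1*2)/3 = (2/3)*(-2) = -4/3 ≈ -1.3333)
A(X, w) = -3/(2*X) (A(X, w) = -3/(X + X) = -3*1/(2*X) = -3/(2*X))
(16 + A(F, -2))*P(-2) = (16 - 3/(2*(-4/3)))*14 = (16 - 3/2*(-3/4))*14 = (16 + 9/8)*14 = (137/8)*14 = 959/4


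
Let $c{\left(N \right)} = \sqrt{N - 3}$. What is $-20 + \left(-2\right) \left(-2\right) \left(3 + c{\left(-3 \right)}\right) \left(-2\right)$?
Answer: $-44 - 8 i \sqrt{6} \approx -44.0 - 19.596 i$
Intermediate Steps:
$c{\left(N \right)} = \sqrt{-3 + N}$
$-20 + \left(-2\right) \left(-2\right) \left(3 + c{\left(-3 \right)}\right) \left(-2\right) = -20 + \left(-2\right) \left(-2\right) \left(3 + \sqrt{-3 - 3}\right) \left(-2\right) = -20 + 4 \left(3 + \sqrt{-6}\right) \left(-2\right) = -20 + 4 \left(3 + i \sqrt{6}\right) \left(-2\right) = -20 + 4 \left(-6 - 2 i \sqrt{6}\right) = -20 - \left(24 + 8 i \sqrt{6}\right) = -44 - 8 i \sqrt{6}$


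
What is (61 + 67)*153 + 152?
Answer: 19736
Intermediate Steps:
(61 + 67)*153 + 152 = 128*153 + 152 = 19584 + 152 = 19736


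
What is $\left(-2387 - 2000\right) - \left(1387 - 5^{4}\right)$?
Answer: $-5149$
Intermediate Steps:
$\left(-2387 - 2000\right) - \left(1387 - 5^{4}\right) = -4387 + \left(625 - 1387\right) = -4387 - 762 = -5149$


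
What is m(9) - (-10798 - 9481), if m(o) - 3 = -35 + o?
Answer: 20256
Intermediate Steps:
m(o) = -32 + o (m(o) = 3 + (-35 + o) = -32 + o)
m(9) - (-10798 - 9481) = (-32 + 9) - (-10798 - 9481) = -23 - 1*(-20279) = -23 + 20279 = 20256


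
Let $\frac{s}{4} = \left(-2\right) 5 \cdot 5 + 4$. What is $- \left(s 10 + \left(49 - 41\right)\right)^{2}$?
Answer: $-3356224$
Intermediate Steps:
$s = -184$ ($s = 4 \left(\left(-2\right) 5 \cdot 5 + 4\right) = 4 \left(\left(-10\right) 5 + 4\right) = 4 \left(-50 + 4\right) = 4 \left(-46\right) = -184$)
$- \left(s 10 + \left(49 - 41\right)\right)^{2} = - \left(\left(-184\right) 10 + \left(49 - 41\right)\right)^{2} = - \left(-1840 + 8\right)^{2} = - \left(-1832\right)^{2} = \left(-1\right) 3356224 = -3356224$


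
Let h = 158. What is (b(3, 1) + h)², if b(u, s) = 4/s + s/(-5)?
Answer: 654481/25 ≈ 26179.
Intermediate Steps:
b(u, s) = 4/s - s/5 (b(u, s) = 4/s + s*(-⅕) = 4/s - s/5)
(b(3, 1) + h)² = ((4/1 - ⅕*1) + 158)² = ((4*1 - ⅕) + 158)² = ((4 - ⅕) + 158)² = (19/5 + 158)² = (809/5)² = 654481/25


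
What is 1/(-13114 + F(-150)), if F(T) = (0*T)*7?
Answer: -1/13114 ≈ -7.6254e-5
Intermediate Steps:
F(T) = 0 (F(T) = 0*7 = 0)
1/(-13114 + F(-150)) = 1/(-13114 + 0) = 1/(-13114) = -1/13114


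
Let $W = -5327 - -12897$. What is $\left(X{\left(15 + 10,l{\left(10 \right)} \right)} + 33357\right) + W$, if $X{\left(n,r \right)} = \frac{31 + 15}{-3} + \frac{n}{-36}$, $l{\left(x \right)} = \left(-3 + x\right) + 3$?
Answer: $\frac{1472795}{36} \approx 40911.0$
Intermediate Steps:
$l{\left(x \right)} = x$
$X{\left(n,r \right)} = - \frac{46}{3} - \frac{n}{36}$ ($X{\left(n,r \right)} = 46 \left(- \frac{1}{3}\right) + n \left(- \frac{1}{36}\right) = - \frac{46}{3} - \frac{n}{36}$)
$W = 7570$ ($W = -5327 + 12897 = 7570$)
$\left(X{\left(15 + 10,l{\left(10 \right)} \right)} + 33357\right) + W = \left(\left(- \frac{46}{3} - \frac{15 + 10}{36}\right) + 33357\right) + 7570 = \left(\left(- \frac{46}{3} - \frac{25}{36}\right) + 33357\right) + 7570 = \left(- \frac{577}{36} + 33357\right) + 7570 = \frac{1200275}{36} + 7570 = \frac{1472795}{36}$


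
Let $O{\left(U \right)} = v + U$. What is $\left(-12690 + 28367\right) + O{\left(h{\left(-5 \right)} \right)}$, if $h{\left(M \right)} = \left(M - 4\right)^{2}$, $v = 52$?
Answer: $15810$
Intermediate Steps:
$h{\left(M \right)} = \left(-4 + M\right)^{2}$
$O{\left(U \right)} = 52 + U$
$\left(-12690 + 28367\right) + O{\left(h{\left(-5 \right)} \right)} = \left(-12690 + 28367\right) + \left(52 + \left(-4 - 5\right)^{2}\right) = 15677 + \left(52 + \left(-9\right)^{2}\right) = 15677 + \left(52 + 81\right) = 15677 + 133 = 15810$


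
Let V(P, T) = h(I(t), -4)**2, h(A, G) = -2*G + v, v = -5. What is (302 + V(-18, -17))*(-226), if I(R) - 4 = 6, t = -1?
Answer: -70286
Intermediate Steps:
I(R) = 10 (I(R) = 4 + 6 = 10)
h(A, G) = -5 - 2*G (h(A, G) = -2*G - 5 = -5 - 2*G)
V(P, T) = 9 (V(P, T) = (-5 - 2*(-4))**2 = (-5 + 8)**2 = 3**2 = 9)
(302 + V(-18, -17))*(-226) = (302 + 9)*(-226) = 311*(-226) = -70286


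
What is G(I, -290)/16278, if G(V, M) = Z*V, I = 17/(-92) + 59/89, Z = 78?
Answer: 50895/22214044 ≈ 0.0022911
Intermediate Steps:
I = 3915/8188 (I = 17*(-1/92) + 59*(1/89) = -17/92 + 59/89 = 3915/8188 ≈ 0.47814)
G(V, M) = 78*V
G(I, -290)/16278 = (78*(3915/8188))/16278 = (152685/4094)*(1/16278) = 50895/22214044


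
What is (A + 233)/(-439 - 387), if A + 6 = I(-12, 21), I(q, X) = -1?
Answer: -113/413 ≈ -0.27361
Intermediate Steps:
A = -7 (A = -6 - 1 = -7)
(A + 233)/(-439 - 387) = (-7 + 233)/(-439 - 387) = 226/(-826) = 226*(-1/826) = -113/413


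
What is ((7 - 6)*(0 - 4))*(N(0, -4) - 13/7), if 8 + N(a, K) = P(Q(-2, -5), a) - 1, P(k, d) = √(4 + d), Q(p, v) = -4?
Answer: 248/7 ≈ 35.429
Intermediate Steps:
N(a, K) = -9 + √(4 + a) (N(a, K) = -8 + (√(4 + a) - 1) = -8 + (-1 + √(4 + a)) = -9 + √(4 + a))
((7 - 6)*(0 - 4))*(N(0, -4) - 13/7) = ((7 - 6)*(0 - 4))*((-9 + √(4 + 0)) - 13/7) = (1*(-4))*((-9 + √4) - 13*⅐) = -4*((-9 + 2) - 13/7) = -4*(-7 - 13/7) = -4*(-62/7) = 248/7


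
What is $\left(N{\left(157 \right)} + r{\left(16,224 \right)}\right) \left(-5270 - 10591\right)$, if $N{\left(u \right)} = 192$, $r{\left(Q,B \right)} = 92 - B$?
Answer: $-951660$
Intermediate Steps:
$\left(N{\left(157 \right)} + r{\left(16,224 \right)}\right) \left(-5270 - 10591\right) = \left(192 + \left(92 - 224\right)\right) \left(-5270 - 10591\right) = \left(192 + \left(92 - 224\right)\right) \left(-15861\right) = \left(192 - 132\right) \left(-15861\right) = 60 \left(-15861\right) = -951660$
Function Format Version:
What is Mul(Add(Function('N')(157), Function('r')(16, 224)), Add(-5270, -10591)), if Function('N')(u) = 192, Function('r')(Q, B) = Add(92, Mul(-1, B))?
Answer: -951660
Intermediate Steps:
Mul(Add(Function('N')(157), Function('r')(16, 224)), Add(-5270, -10591)) = Mul(Add(192, Add(92, Mul(-1, 224))), Add(-5270, -10591)) = Mul(Add(192, Add(92, -224)), -15861) = Mul(Add(192, -132), -15861) = Mul(60, -15861) = -951660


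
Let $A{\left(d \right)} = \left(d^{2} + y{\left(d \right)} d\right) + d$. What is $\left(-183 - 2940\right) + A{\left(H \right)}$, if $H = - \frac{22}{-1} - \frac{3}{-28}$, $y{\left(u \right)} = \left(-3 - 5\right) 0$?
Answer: $- \frac{2047939}{784} \approx -2612.2$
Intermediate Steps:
$y{\left(u \right)} = 0$ ($y{\left(u \right)} = \left(-8\right) 0 = 0$)
$H = \frac{619}{28}$ ($H = \left(-22\right) \left(-1\right) - - \frac{3}{28} = 22 + \frac{3}{28} = \frac{619}{28} \approx 22.107$)
$A{\left(d \right)} = d + d^{2}$ ($A{\left(d \right)} = \left(d^{2} + 0 d\right) + d = \left(d^{2} + 0\right) + d = d^{2} + d = d + d^{2}$)
$\left(-183 - 2940\right) + A{\left(H \right)} = \left(-183 - 2940\right) + \frac{619 \left(1 + \frac{619}{28}\right)}{28} = -3123 + \frac{619}{28} \cdot \frac{647}{28} = -3123 + \frac{400493}{784} = - \frac{2047939}{784}$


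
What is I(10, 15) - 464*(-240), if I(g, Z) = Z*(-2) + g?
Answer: 111340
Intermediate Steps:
I(g, Z) = g - 2*Z (I(g, Z) = -2*Z + g = g - 2*Z)
I(10, 15) - 464*(-240) = (10 - 2*15) - 464*(-240) = (10 - 30) + 111360 = -20 + 111360 = 111340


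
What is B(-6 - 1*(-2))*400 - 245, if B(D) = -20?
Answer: -8245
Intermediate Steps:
B(-6 - 1*(-2))*400 - 245 = -20*400 - 245 = -8000 - 245 = -8245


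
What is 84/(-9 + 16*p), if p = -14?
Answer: -84/233 ≈ -0.36052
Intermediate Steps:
84/(-9 + 16*p) = 84/(-9 + 16*(-14)) = 84/(-9 - 224) = 84/(-233) = 84*(-1/233) = -84/233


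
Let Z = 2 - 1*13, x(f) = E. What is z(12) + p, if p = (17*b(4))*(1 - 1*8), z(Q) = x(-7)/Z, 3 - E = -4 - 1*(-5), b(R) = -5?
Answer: 6543/11 ≈ 594.82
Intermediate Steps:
E = 2 (E = 3 - (-4 - 1*(-5)) = 3 - (-4 + 5) = 3 - 1*1 = 3 - 1 = 2)
x(f) = 2
Z = -11 (Z = 2 - 13 = -11)
z(Q) = -2/11 (z(Q) = 2/(-11) = 2*(-1/11) = -2/11)
p = 595 (p = (17*(-5))*(1 - 1*8) = -85*(1 - 8) = -85*(-7) = 595)
z(12) + p = -2/11 + 595 = 6543/11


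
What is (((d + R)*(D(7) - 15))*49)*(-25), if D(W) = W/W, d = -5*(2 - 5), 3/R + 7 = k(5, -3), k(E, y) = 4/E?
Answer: 7717500/31 ≈ 2.4895e+5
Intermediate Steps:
R = -15/31 (R = 3/(-7 + 4/5) = 3/(-7 + 4*(⅕)) = 3/(-7 + ⅘) = 3/(-31/5) = 3*(-5/31) = -15/31 ≈ -0.48387)
d = 15 (d = -5*(-3) = 15)
D(W) = 1
(((d + R)*(D(7) - 15))*49)*(-25) = (((15 - 15/31)*(1 - 15))*49)*(-25) = (((450/31)*(-14))*49)*(-25) = -6300/31*49*(-25) = -308700/31*(-25) = 7717500/31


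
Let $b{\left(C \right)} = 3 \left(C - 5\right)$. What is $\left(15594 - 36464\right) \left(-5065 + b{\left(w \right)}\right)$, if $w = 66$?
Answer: $101887340$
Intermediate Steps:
$b{\left(C \right)} = -15 + 3 C$ ($b{\left(C \right)} = 3 \left(-5 + C\right) = -15 + 3 C$)
$\left(15594 - 36464\right) \left(-5065 + b{\left(w \right)}\right) = \left(15594 - 36464\right) \left(-5065 + \left(-15 + 3 \cdot 66\right)\right) = - 20870 \left(-5065 + \left(-15 + 198\right)\right) = - 20870 \left(-5065 + 183\right) = \left(-20870\right) \left(-4882\right) = 101887340$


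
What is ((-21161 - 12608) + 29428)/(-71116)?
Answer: 4341/71116 ≈ 0.061041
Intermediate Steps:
((-21161 - 12608) + 29428)/(-71116) = (-33769 + 29428)*(-1/71116) = -4341*(-1/71116) = 4341/71116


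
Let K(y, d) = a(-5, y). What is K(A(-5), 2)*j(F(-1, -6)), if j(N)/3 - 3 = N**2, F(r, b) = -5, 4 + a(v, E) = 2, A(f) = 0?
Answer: -168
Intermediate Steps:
a(v, E) = -2 (a(v, E) = -4 + 2 = -2)
K(y, d) = -2
j(N) = 9 + 3*N**2
K(A(-5), 2)*j(F(-1, -6)) = -2*(9 + 3*(-5)**2) = -2*(9 + 3*25) = -2*(9 + 75) = -2*84 = -168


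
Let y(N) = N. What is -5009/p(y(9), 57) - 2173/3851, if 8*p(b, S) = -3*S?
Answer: 153945689/658521 ≈ 233.77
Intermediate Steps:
p(b, S) = -3*S/8 (p(b, S) = (-3*S)/8 = -3*S/8)
-5009/p(y(9), 57) - 2173/3851 = -5009/((-3/8*57)) - 2173/3851 = -5009/(-171/8) - 2173*1/3851 = -5009*(-8/171) - 2173/3851 = 40072/171 - 2173/3851 = 153945689/658521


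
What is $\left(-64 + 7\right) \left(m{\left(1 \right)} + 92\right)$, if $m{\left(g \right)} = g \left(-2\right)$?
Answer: $-5130$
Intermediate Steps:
$m{\left(g \right)} = - 2 g$
$\left(-64 + 7\right) \left(m{\left(1 \right)} + 92\right) = \left(-64 + 7\right) \left(\left(-2\right) 1 + 92\right) = - 57 \left(-2 + 92\right) = \left(-57\right) 90 = -5130$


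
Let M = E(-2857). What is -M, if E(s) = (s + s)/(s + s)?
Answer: -1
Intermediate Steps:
E(s) = 1 (E(s) = (2*s)/((2*s)) = (2*s)*(1/(2*s)) = 1)
M = 1
-M = -1*1 = -1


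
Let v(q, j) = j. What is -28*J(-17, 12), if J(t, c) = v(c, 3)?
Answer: -84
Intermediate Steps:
J(t, c) = 3
-28*J(-17, 12) = -28*3 = -84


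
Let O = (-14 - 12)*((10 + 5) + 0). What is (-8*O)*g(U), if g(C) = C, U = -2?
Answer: -6240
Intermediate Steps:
O = -390 (O = -26*(15 + 0) = -26*15 = -390)
(-8*O)*g(U) = -8*(-390)*(-2) = 3120*(-2) = -6240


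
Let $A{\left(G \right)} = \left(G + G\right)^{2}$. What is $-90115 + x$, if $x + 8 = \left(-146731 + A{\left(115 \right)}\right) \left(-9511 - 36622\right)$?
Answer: $4328615400$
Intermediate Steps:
$A{\left(G \right)} = 4 G^{2}$ ($A{\left(G \right)} = \left(2 G\right)^{2} = 4 G^{2}$)
$x = 4328705515$ ($x = -8 + \left(-146731 + 4 \cdot 115^{2}\right) \left(-9511 - 36622\right) = -8 + \left(-146731 + 4 \cdot 13225\right) \left(-46133\right) = -8 + \left(-146731 + 52900\right) \left(-46133\right) = -8 - -4328705523 = -8 + 4328705523 = 4328705515$)
$-90115 + x = -90115 + 4328705515 = 4328615400$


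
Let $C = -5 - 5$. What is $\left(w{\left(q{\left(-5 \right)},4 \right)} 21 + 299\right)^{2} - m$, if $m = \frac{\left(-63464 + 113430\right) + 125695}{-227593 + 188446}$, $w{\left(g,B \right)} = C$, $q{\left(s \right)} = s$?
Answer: $\frac{310259048}{39147} \approx 7925.5$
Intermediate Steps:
$C = -10$
$w{\left(g,B \right)} = -10$
$m = - \frac{175661}{39147}$ ($m = \frac{49966 + 125695}{-39147} = 175661 \left(- \frac{1}{39147}\right) = - \frac{175661}{39147} \approx -4.4872$)
$\left(w{\left(q{\left(-5 \right)},4 \right)} 21 + 299\right)^{2} - m = \left(\left(-10\right) 21 + 299\right)^{2} - - \frac{175661}{39147} = \left(-210 + 299\right)^{2} + \frac{175661}{39147} = 89^{2} + \frac{175661}{39147} = 7921 + \frac{175661}{39147} = \frac{310259048}{39147}$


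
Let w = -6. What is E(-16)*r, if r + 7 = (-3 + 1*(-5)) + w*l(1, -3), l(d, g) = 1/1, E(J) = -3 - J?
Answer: -273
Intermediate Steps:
l(d, g) = 1
r = -21 (r = -7 + ((-3 + 1*(-5)) - 6*1) = -7 + ((-3 - 5) - 6) = -7 + (-8 - 6) = -7 - 14 = -21)
E(-16)*r = (-3 - 1*(-16))*(-21) = (-3 + 16)*(-21) = 13*(-21) = -273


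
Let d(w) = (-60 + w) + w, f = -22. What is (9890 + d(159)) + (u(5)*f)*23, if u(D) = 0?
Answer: 10148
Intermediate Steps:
d(w) = -60 + 2*w
(9890 + d(159)) + (u(5)*f)*23 = (9890 + (-60 + 2*159)) + (0*(-22))*23 = (9890 + (-60 + 318)) + 0*23 = (9890 + 258) + 0 = 10148 + 0 = 10148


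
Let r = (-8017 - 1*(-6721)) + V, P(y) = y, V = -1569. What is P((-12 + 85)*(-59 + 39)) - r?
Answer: 1405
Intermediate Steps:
r = -2865 (r = (-8017 - 1*(-6721)) - 1569 = (-8017 + 6721) - 1569 = -1296 - 1569 = -2865)
P((-12 + 85)*(-59 + 39)) - r = (-12 + 85)*(-59 + 39) - 1*(-2865) = 73*(-20) + 2865 = -1460 + 2865 = 1405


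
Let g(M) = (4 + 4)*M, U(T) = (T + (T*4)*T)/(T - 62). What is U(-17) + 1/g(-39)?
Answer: -355447/24648 ≈ -14.421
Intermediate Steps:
U(T) = (T + 4*T**2)/(-62 + T) (U(T) = (T + (4*T)*T)/(-62 + T) = (T + 4*T**2)/(-62 + T))
g(M) = 8*M
U(-17) + 1/g(-39) = -17*(1 + 4*(-17))/(-62 - 17) + 1/(8*(-39)) = -17*(1 - 68)/(-79) + 1/(-312) = -17*(-1/79)*(-67) - 1/312 = -1139/79 - 1/312 = -355447/24648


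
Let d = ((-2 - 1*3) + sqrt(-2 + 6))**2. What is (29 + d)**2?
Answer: 1444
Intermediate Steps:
d = 9 (d = ((-2 - 3) + sqrt(4))**2 = (-5 + 2)**2 = (-3)**2 = 9)
(29 + d)**2 = (29 + 9)**2 = 38**2 = 1444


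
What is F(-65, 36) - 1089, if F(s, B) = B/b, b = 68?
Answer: -18504/17 ≈ -1088.5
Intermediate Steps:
F(s, B) = B/68
F(-65, 36) - 1089 = (1/68)*36 - 1089 = 9/17 - 1089 = -18504/17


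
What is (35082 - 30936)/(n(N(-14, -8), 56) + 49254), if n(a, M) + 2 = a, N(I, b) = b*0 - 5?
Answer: 4146/49247 ≈ 0.084188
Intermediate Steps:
N(I, b) = -5 (N(I, b) = 0 - 5 = -5)
n(a, M) = -2 + a
(35082 - 30936)/(n(N(-14, -8), 56) + 49254) = (35082 - 30936)/((-2 - 5) + 49254) = 4146/(-7 + 49254) = 4146/49247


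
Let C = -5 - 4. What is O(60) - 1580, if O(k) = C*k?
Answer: -2120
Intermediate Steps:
C = -9
O(k) = -9*k
O(60) - 1580 = -9*60 - 1580 = -540 - 1580 = -2120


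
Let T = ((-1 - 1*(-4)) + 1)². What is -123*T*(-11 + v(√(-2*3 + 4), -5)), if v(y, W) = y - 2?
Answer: 25584 - 1968*I*√2 ≈ 25584.0 - 2783.2*I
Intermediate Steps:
v(y, W) = -2 + y
T = 16 (T = ((-1 + 4) + 1)² = (3 + 1)² = 4² = 16)
-123*T*(-11 + v(√(-2*3 + 4), -5)) = -1968*(-11 + (-2 + √(-2*3 + 4))) = -1968*(-11 + (-2 + √(-6 + 4))) = -1968*(-11 + (-2 + √(-2))) = -1968*(-11 + (-2 + I*√2)) = -1968*(-13 + I*√2) = -123*(-208 + 16*I*√2) = 25584 - 1968*I*√2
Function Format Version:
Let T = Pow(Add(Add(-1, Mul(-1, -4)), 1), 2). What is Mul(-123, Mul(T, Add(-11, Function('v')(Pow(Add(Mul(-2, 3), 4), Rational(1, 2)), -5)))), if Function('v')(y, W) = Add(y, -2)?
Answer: Add(25584, Mul(-1968, I, Pow(2, Rational(1, 2)))) ≈ Add(25584., Mul(-2783.2, I))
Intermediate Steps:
Function('v')(y, W) = Add(-2, y)
T = 16 (T = Pow(Add(Add(-1, 4), 1), 2) = Pow(Add(3, 1), 2) = Pow(4, 2) = 16)
Mul(-123, Mul(T, Add(-11, Function('v')(Pow(Add(Mul(-2, 3), 4), Rational(1, 2)), -5)))) = Mul(-123, Mul(16, Add(-11, Add(-2, Pow(Add(Mul(-2, 3), 4), Rational(1, 2)))))) = Mul(-123, Mul(16, Add(-11, Add(-2, Pow(Add(-6, 4), Rational(1, 2)))))) = Mul(-123, Mul(16, Add(-11, Add(-2, Pow(-2, Rational(1, 2)))))) = Mul(-123, Mul(16, Add(-11, Add(-2, Mul(I, Pow(2, Rational(1, 2))))))) = Mul(-123, Mul(16, Add(-13, Mul(I, Pow(2, Rational(1, 2)))))) = Mul(-123, Add(-208, Mul(16, I, Pow(2, Rational(1, 2))))) = Add(25584, Mul(-1968, I, Pow(2, Rational(1, 2))))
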